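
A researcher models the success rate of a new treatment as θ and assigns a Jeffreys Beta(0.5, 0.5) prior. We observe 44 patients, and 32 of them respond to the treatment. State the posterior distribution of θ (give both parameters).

Posterior: Beta(32.5, 12.5)

Observing 32 successes and 12 failures updates Beta(0.5, 0.5) by adding the success and failure counts to the two shape parameters: α = 0.5+32 = 32.5, β = 0.5+12 = 12.5.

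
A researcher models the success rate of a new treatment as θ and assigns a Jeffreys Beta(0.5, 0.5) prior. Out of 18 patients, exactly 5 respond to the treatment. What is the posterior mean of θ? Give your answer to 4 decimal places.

Posterior mean ≈ 0.2895

Observing 5 successes and 13 failures updates Beta(0.5, 0.5) by adding the success and failure counts to the two shape parameters: α = 0.5+5 = 5.5, β = 0.5+13 = 13.5.
E[θ | data] = 5.5/(5.5+13.5) = 0.2895.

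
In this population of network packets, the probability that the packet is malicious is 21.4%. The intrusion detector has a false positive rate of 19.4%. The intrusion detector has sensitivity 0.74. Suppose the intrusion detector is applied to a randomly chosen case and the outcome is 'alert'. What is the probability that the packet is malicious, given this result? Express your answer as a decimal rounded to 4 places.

Let H be the event that the packet is malicious. P(H) = 0.214, so P(¬H) = 0.786. With E the 'alert' result, P(E|H) = 0.74 and P(E|¬H) = 0.194.
P(E) = 0.74·0.214 + 0.194·0.786 = 0.15836 + 0.15248 = 0.31084.
By Bayes' theorem, P(H|E) = 0.15836 / 0.31084 = 0.5095.

P(H | E) ≈ 0.5095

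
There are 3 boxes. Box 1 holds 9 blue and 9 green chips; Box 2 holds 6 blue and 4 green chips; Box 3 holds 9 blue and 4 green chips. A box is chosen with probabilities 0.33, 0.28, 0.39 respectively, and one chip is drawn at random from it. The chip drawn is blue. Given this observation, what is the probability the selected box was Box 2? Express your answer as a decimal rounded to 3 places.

Tabulate prior·likelihood by source: [1] prior 0.33, lik 0.5, product 0.1650; [2] prior 0.28, lik 0.6, product 0.1680; [3] prior 0.39, lik 0.6923, product 0.2700.
Normalizing constant = 0.60300; the posterior for Box 2 is its product over the sum, 0.1680/0.60300 = 0.279.

Posterior probability ≈ 0.279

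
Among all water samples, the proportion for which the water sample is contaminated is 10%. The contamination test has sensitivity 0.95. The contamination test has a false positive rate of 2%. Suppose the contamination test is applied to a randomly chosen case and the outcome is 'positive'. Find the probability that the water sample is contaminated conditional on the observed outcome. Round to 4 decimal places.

Let H be the event that the water sample is contaminated. P(H) = 0.1, so P(¬H) = 0.9. With E the 'positive' result, P(E|H) = 0.95 and P(E|¬H) = 0.02.
P(E) = 0.95·0.1 + 0.02·0.9 = 0.095000 + 0.018000 = 0.11300.
By Bayes' theorem, P(H|E) = 0.095000 / 0.11300 = 0.8407.

P(H | E) ≈ 0.8407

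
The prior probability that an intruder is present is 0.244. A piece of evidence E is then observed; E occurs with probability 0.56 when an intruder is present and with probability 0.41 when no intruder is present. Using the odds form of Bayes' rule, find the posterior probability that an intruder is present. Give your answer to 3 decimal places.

Posterior probability ≈ 0.306

Prior odds = 0.244/(1−0.244) = 0.32275. In log-odds, ln(0.32275) = -1.1309.
Add log likelihood ratio: ln(1.3659) = 0.31178.
Posterior log-odds = -0.81909, so posterior odds = exp(-0.81909) = 0.44083. Converting, P(H|E) = 0.44083/1.4408 = 0.306.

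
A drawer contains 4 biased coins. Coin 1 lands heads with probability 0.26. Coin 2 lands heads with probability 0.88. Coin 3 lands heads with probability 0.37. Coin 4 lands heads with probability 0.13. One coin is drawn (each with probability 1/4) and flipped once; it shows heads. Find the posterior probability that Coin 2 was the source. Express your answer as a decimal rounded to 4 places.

Posterior probability ≈ 0.5366

P(heads|C1) = 0.26; P(heads|C2) = 0.88; P(heads|C3) = 0.37; P(heads|C4) = 0.13.
Prior × likelihood for each source: 0.25·0.26=0.06500, 0.25·0.88=0.2200, 0.25·0.37=0.09250, 0.25·0.13=0.03250. Summing gives P(heads) = 0.41000.
P(Coin 2 | heads) = 0.2200 / 0.41000 = 0.5366.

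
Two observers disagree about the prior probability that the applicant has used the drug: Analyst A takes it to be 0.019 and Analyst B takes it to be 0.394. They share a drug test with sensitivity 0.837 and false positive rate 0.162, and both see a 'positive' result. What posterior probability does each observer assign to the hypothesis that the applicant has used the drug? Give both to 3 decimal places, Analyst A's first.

P('+'|H) = 0.837, P('+'|¬H) = 0.162.
Analyst A: numerator 0.837·0.019 = 0.015903; evidence = 0.015903+0.162·0.981 = 0.17483; posterior = 0.091.
Analyst B: numerator 0.837·0.394 = 0.32978; evidence = 0.32978+0.162·0.606 = 0.42795; posterior = 0.771.

Analyst A: 0.091; Analyst B: 0.771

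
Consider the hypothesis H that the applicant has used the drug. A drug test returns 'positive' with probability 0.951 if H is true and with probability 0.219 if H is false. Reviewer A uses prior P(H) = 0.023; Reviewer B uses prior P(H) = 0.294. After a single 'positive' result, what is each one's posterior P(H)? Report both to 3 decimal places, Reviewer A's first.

The likelihood ratio for a 'positive' result is 0.951/0.219 = 4.3425.
Reviewer A: prior odds 0.023/0.977 = 0.023541; posterior odds 0.10223; posterior probability 0.093.
Reviewer B: prior odds 0.294/0.706 = 0.41643; posterior odds 1.8083; posterior probability 0.644.

Reviewer A: 0.093; Reviewer B: 0.644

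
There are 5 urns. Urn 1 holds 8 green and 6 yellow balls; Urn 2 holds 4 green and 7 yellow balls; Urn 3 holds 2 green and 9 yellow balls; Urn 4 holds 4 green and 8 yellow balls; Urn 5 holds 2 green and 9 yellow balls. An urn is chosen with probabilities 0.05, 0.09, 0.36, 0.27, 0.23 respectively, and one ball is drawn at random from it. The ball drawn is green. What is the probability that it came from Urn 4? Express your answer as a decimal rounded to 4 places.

Tabulate prior·likelihood by source: [1] prior 0.05, lik 0.5714, product 0.02857; [2] prior 0.09, lik 0.3636, product 0.03273; [3] prior 0.36, lik 0.1818, product 0.06545; [4] prior 0.27, lik 0.3333, product 0.09000; [5] prior 0.23, lik 0.1818, product 0.04182.
Normalizing constant = 0.25857; the posterior for Urn 4 is its product over the sum, 0.09000/0.25857 = 0.3481.

Posterior probability ≈ 0.3481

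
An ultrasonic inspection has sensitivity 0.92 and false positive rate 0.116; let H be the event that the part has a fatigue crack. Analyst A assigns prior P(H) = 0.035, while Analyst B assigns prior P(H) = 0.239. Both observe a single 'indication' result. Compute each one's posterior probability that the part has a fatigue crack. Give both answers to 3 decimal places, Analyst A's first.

Analyst A: 0.223; Analyst B: 0.714

P('+'|H) = 0.92, P('+'|¬H) = 0.116.
Analyst A: numerator 0.92·0.035 = 0.032200; evidence = 0.032200+0.116·0.965 = 0.14414; posterior = 0.223.
Analyst B: numerator 0.92·0.239 = 0.21988; evidence = 0.21988+0.116·0.761 = 0.30816; posterior = 0.714.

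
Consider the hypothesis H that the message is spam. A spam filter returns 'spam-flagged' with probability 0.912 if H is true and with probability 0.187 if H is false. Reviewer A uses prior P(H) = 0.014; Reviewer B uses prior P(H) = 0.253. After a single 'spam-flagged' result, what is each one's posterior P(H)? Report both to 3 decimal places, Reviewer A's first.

P('+'|H) = 0.912, P('+'|¬H) = 0.187.
Reviewer A: numerator 0.912·0.014 = 0.012768; evidence = 0.012768+0.187·0.986 = 0.19715; posterior = 0.065.
Reviewer B: numerator 0.912·0.253 = 0.23074; evidence = 0.23074+0.187·0.747 = 0.37043; posterior = 0.623.

Reviewer A: 0.065; Reviewer B: 0.623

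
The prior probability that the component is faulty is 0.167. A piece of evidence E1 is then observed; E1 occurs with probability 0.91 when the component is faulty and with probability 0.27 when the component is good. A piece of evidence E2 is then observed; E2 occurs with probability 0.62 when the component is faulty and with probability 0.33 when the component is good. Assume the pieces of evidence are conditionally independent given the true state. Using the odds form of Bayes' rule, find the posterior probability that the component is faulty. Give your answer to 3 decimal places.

Posterior probability ≈ 0.559

Prior odds = 0.167/(1−0.167) = 0.20048.
Likelihood ratio for E1 = 0.91/0.27 = 3.3704.
Likelihood ratio for E2 = 0.62/0.33 = 1.8788.
Posterior odds = prior odds × LR₁ × LR₂ = 1.2695.
Posterior probability = odds/(1+odds) = 1.2695/2.2695 = 0.559.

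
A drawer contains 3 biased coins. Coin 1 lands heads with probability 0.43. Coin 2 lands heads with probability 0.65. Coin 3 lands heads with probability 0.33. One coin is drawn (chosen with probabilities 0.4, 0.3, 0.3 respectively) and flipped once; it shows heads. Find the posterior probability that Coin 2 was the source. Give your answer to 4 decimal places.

P(heads|C1) = 0.43; P(heads|C2) = 0.65; P(heads|C3) = 0.33.
Prior × likelihood for each source: 0.4·0.43=0.1720, 0.3·0.65=0.1950, 0.3·0.33=0.09900. Summing gives P(heads) = 0.46600.
P(Coin 2 | heads) = 0.1950 / 0.46600 = 0.4185.

Posterior probability ≈ 0.4185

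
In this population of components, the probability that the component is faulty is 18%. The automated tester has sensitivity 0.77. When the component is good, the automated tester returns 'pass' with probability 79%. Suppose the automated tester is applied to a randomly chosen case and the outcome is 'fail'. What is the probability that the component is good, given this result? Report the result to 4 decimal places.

Let H be the event that the component is faulty. P(H) = 0.18, so P(¬H) = 0.82. With E the 'fail' result, P(E|H) = 0.77 and P(E|¬H) = 0.21.
P(E) = 0.77·0.18 + 0.21·0.82 = 0.13860 + 0.17220 = 0.31080.
By Bayes' theorem, P(H|E) = 0.13860 / 0.31080 = 0.4459. Hence P(¬H|E) = 1 − 0.4459 = 0.5541.

P(¬H | E) ≈ 0.5541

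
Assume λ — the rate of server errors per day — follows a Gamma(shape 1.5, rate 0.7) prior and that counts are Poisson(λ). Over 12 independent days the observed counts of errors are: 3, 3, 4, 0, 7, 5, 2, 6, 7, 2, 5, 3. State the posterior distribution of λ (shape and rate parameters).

Total count ∑xᵢ = 47 over n = 12 days.
Gamma is conjugate to the Poisson likelihood: posterior is Gamma(shape = 1.5+47 = 48.5, rate = 0.7+12 = 12.7).

Posterior: Gamma(shape=48.5, rate=12.7)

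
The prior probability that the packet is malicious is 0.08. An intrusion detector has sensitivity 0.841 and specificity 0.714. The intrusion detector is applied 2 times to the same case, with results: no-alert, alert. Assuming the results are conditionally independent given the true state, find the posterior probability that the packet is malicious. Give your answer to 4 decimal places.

Let H be the event that the packet is malicious; start with P(H) = 0.08. P('alert'|H) = 0.841, P('alert'|¬H) = 0.286.
Update on result 1 ('no-alert'): P(H) ← 0.159·0.0800 / (0.159·0.0800 + 0.714·0.9200) = 0.012720/0.66960 = 0.0190.
Update on result 2 ('alert'): P(H) ← 0.841·0.0190 / (0.841·0.0190 + 0.286·0.9810) = 0.015976/0.29654 = 0.0539.

Posterior P(H) ≈ 0.0539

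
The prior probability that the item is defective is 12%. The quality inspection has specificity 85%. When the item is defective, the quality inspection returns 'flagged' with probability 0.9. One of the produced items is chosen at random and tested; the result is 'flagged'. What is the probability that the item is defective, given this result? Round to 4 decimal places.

P(H | E) ≈ 0.4500

Let H be the event that the item is defective. P(H) = 0.12, so P(¬H) = 0.88. With E the 'flagged' result, P(E|H) = 0.9 and P(E|¬H) = 0.15.
P(E) = 0.9·0.12 + 0.15·0.88 = 0.10800 + 0.13200 = 0.24000.
By Bayes' theorem, P(H|E) = 0.10800 / 0.24000 = 0.4500.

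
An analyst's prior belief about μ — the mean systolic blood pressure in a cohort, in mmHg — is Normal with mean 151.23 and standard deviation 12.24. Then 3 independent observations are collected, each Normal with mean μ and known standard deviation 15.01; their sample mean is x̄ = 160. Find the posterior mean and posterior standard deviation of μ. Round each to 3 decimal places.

Prior precision 1/τ₀² = 1/12.24² = 0.00667478; data precision n/σ² = 3/15.01² = 0.0133156.
Posterior precision = 0.00667478 + 0.0133156 = 0.0199904, giving posterior SD = 1/√0.0199904 = 7.073.
Posterior mean = (0.00667478·151.23 + 0.0133156·160) / 0.0199904 = 157.072.

Posterior mean ≈ 157.072; posterior SD ≈ 7.073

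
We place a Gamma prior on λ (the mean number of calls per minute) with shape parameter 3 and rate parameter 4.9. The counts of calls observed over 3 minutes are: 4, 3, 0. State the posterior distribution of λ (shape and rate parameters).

The Poisson likelihood adds the total count to the shape and the number of exposure periods to the rate. Here ∑xᵢ = 7 and n = 3, so shape 3→10 and rate 4.9→7.9.

Posterior: Gamma(shape=10, rate=7.9)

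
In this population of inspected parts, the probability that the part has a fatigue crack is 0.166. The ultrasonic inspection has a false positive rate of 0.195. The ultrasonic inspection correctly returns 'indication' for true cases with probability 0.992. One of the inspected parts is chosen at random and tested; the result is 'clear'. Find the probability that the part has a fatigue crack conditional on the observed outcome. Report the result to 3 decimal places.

Write H for 'the part has a fatigue crack'. Prior odds H:¬H = 0.166/0.834 = 0.19904. For the 'clear' outcome, the likelihood ratio is 0.008/0.805 = 0.0099379.
Posterior odds = 0.19904 × 0.0099379 = 0.0019780, so P(H|E) = 0.0019780/(1+0.0019780) = 0.002.

P(H | E) ≈ 0.002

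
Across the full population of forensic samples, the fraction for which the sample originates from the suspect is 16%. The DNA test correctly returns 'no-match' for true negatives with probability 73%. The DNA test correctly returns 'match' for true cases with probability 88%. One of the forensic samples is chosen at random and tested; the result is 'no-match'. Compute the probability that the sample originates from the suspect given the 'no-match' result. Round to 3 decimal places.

P(H | E) ≈ 0.030

Write H for 'the sample originates from the suspect'. Prior odds H:¬H = 0.16/0.84 = 0.19048. For the 'no-match' outcome, the likelihood ratio is 0.12/0.73 = 0.16438.
Posterior odds = 0.19048 × 0.16438 = 0.031311, so P(H|E) = 0.031311/(1+0.031311) = 0.030.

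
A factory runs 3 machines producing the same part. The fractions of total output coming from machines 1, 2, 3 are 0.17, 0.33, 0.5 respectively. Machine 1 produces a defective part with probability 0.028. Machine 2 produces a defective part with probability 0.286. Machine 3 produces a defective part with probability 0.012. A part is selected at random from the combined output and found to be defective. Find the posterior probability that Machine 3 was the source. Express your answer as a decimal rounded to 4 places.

P(defective|M1) = 0.028; P(defective|M2) = 0.286; P(defective|M3) = 0.012.
Prior × likelihood for each source: 0.17·0.028=0.004760, 0.33·0.286=0.09438, 0.5·0.012=0.006000. Summing gives P(defective) = 0.10514.
P(Machine 3 | defective) = 0.006000 / 0.10514 = 0.0571.

Posterior probability ≈ 0.0571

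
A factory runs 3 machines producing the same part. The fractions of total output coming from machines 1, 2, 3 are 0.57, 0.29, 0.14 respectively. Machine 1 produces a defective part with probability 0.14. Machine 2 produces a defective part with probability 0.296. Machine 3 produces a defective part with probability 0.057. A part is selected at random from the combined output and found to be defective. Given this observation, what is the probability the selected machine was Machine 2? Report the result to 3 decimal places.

Posterior probability ≈ 0.494

P(defective|M1) = 0.14; P(defective|M2) = 0.296; P(defective|M3) = 0.057.
Prior × likelihood for each source: 0.57·0.14=0.07980, 0.29·0.296=0.08584, 0.14·0.057=0.007980. Summing gives P(defective) = 0.17362.
P(Machine 2 | defective) = 0.08584 / 0.17362 = 0.494.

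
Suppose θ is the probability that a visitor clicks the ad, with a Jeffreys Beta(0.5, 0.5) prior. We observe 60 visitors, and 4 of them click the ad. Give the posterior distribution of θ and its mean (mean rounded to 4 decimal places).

The binomial likelihood is conjugate to the Beta prior: with 4 successes and 56 failures, the posterior is Beta(0.5+4, 0.5+56) = Beta(4.5, 56.5).
Posterior mean = α/(α+β) = 4.5/61 = 0.0738.

Posterior: Beta(4.5, 56.5); mean ≈ 0.0738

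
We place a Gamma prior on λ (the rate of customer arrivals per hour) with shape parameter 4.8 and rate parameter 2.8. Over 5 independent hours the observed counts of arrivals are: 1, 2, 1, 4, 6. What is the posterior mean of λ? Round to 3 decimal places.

Posterior mean ≈ 2.410

Total count ∑xᵢ = 14 over n = 5 hours.
Gamma is conjugate to the Poisson likelihood: posterior is Gamma(shape = 4.8+14 = 18.8, rate = 2.8+5 = 7.8).
E[λ | data] = 18.8/7.8 = 2.410.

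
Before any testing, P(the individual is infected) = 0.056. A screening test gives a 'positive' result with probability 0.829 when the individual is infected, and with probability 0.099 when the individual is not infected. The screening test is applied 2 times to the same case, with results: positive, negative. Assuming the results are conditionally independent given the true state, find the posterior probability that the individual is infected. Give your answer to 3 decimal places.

Posterior P(H) ≈ 0.086

With H the event that the individual is infected, the joint likelihood of the observed sequence is P(data|H) = 0.829·0.171 = 0.14176 and P(data|¬H) = 0.099·0.901 = 0.089199.
Bayes: P(H|data) = 0.056·0.14176 / (0.056·0.14176 + 0.944·0.089199) = 0.0079385/0.092142 = 0.0862.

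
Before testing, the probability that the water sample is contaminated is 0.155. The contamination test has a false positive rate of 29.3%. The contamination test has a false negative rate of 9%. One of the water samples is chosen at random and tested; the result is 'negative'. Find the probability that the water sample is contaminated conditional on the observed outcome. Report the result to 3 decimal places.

P(H | E) ≈ 0.023

Write H for 'the water sample is contaminated'. Prior odds H:¬H = 0.155/0.845 = 0.18343. For the 'negative' outcome, the likelihood ratio is 0.09/0.707 = 0.12730.
Posterior odds = 0.18343 × 0.12730 = 0.023351, so P(H|E) = 0.023351/(1+0.023351) = 0.023.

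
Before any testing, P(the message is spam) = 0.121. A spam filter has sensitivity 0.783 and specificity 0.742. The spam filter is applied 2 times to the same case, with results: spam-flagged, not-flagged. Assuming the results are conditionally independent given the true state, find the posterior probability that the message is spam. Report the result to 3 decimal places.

With H the event that the message is spam, the joint likelihood of the observed sequence is P(data|H) = 0.783·0.217 = 0.16991 and P(data|¬H) = 0.258·0.742 = 0.19144.
Bayes: P(H|data) = 0.121·0.16991 / (0.121·0.16991 + 0.879·0.19144) = 0.020559/0.18883 = 0.1089.

Posterior P(H) ≈ 0.109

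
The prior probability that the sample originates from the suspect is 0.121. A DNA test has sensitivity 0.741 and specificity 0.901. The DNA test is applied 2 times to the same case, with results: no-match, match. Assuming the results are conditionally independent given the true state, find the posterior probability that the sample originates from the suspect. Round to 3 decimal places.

Posterior P(H) ≈ 0.229

Let H be the event that the sample originates from the suspect; start with P(H) = 0.121. P('match'|H) = 0.741, P('match'|¬H) = 0.099.
Update on result 1 ('no-match'): P(H) ← 0.259·0.1210 / (0.259·0.1210 + 0.901·0.8790) = 0.031339/0.82332 = 0.0381.
Update on result 2 ('match'): P(H) ← 0.741·0.0381 / (0.741·0.0381 + 0.099·0.9619) = 0.028206/0.12344 = 0.2285.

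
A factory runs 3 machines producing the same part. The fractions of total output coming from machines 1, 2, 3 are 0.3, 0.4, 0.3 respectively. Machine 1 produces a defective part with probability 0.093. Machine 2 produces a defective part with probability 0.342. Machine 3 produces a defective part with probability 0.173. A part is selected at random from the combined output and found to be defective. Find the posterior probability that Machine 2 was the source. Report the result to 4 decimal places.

Tabulate prior·likelihood by source: [1] prior 0.3, lik 0.093, product 0.02790; [2] prior 0.4, lik 0.342, product 0.1368; [3] prior 0.3, lik 0.173, product 0.05190.
Normalizing constant = 0.21660; the posterior for Machine 2 is its product over the sum, 0.1368/0.21660 = 0.6316.

Posterior probability ≈ 0.6316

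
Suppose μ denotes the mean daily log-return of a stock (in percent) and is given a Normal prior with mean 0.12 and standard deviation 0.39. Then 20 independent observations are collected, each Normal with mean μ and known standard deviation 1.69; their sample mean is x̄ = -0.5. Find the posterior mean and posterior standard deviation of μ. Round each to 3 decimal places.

Posterior mean ≈ -0.200; posterior SD ≈ 0.271

With known σ, the Normal prior is conjugate. Weight on the data is w = (n/σ²)/(n/σ² + 1/τ₀²) = 7.00256/(7.00256+6.57462) = 0.51576.
Posterior mean = w·x̄ + (1−w)·μ₀ = 0.51576·-0.5 + 0.48424·0.12 = -0.200. Posterior variance = 1/(7.00256+6.57462) = 0.0736530, so SD = 0.271.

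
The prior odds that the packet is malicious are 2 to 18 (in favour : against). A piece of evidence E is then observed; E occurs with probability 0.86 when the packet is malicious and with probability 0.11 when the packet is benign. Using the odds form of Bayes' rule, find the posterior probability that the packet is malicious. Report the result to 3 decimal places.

Prior odds = 2/18 = 0.11111.
Likelihood ratio for E = 0.86/0.11 = 7.8182.
Posterior odds = prior odds × LR = 0.86869.
Posterior probability = odds/(1+odds) = 0.86869/1.8687 = 0.465.

Posterior probability ≈ 0.465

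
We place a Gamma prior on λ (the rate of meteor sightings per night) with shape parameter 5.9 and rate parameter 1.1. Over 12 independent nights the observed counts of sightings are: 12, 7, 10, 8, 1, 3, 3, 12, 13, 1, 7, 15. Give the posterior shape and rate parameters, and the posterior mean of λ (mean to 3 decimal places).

Posterior: Gamma(shape=97.9, rate=13.1); mean ≈ 7.473

Total count ∑xᵢ = 92 over n = 12 nights.
Gamma is conjugate to the Poisson likelihood: posterior is Gamma(shape = 5.9+92 = 97.9, rate = 1.1+12 = 13.1).
Posterior mean = shape/rate = 97.9/13.1 = 7.473.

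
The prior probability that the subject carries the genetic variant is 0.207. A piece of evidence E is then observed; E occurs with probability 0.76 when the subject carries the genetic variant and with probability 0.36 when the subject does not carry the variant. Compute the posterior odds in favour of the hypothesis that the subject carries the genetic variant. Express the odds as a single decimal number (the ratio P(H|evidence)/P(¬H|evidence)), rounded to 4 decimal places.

Posterior odds ≈ 0.5511

Prior odds = 0.207/(1−0.207) = 0.26103. In log-odds, ln(0.26103) = -1.3431.
Add log likelihood ratio: ln(2.1111) = 0.74721.
Posterior log-odds = -0.59589, so posterior odds = exp(-0.59589) = 0.55107.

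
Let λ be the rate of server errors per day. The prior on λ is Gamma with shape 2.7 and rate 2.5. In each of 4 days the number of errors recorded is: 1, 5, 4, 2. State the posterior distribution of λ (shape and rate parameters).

Posterior: Gamma(shape=14.7, rate=6.5)

The Poisson likelihood adds the total count to the shape and the number of exposure periods to the rate. Here ∑xᵢ = 12 and n = 4, so shape 2.7→14.7 and rate 2.5→6.5.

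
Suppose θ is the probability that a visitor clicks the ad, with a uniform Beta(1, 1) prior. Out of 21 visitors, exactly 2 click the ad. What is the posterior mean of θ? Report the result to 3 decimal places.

The binomial likelihood is conjugate to the Beta prior: with 2 successes and 19 failures, the posterior is Beta(1+2, 1+19) = Beta(3, 20).
E[θ | data] = 3/(3+20) = 0.130.

Posterior mean ≈ 0.130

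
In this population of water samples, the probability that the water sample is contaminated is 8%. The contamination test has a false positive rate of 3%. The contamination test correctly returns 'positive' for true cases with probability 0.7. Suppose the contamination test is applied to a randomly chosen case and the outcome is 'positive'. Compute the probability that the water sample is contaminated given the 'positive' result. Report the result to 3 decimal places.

Let H be the event that the water sample is contaminated. P(H) = 0.08, so P(¬H) = 0.92. With E the 'positive' result, P(E|H) = 0.7 and P(E|¬H) = 0.03.
P(E) = 0.7·0.08 + 0.03·0.92 = 0.056000 + 0.027600 = 0.083600.
By Bayes' theorem, P(H|E) = 0.056000 / 0.083600 = 0.670.

P(H | E) ≈ 0.670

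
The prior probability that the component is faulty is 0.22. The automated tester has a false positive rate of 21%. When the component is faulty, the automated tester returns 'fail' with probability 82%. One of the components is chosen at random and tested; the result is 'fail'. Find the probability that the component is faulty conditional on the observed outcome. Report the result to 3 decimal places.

P(H | E) ≈ 0.524

Let H be the event that the component is faulty. P(H) = 0.22, so P(¬H) = 0.78. With E the 'fail' result, P(E|H) = 0.82 and P(E|¬H) = 0.21.
P(E) = 0.82·0.22 + 0.21·0.78 = 0.18040 + 0.16380 = 0.34420.
By Bayes' theorem, P(H|E) = 0.18040 / 0.34420 = 0.524.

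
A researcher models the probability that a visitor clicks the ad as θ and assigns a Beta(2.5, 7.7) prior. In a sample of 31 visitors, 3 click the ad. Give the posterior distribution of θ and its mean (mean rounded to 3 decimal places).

The binomial likelihood is conjugate to the Beta prior: with 3 successes and 28 failures, the posterior is Beta(2.5+3, 7.7+28) = Beta(5.5, 35.7).
Posterior mean = α/(α+β) = 5.5/41.2 = 0.133.

Posterior: Beta(5.5, 35.7); mean ≈ 0.133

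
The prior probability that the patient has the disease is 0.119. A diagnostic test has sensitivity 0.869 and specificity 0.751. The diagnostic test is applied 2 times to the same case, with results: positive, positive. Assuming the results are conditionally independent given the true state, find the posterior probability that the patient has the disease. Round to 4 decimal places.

Posterior P(H) ≈ 0.6220

With H the event that the patient has the disease, the joint likelihood of the observed sequence is P(data|H) = 0.869·0.869 = 0.75516 and P(data|¬H) = 0.249·0.249 = 0.062001.
Bayes: P(H|data) = 0.119·0.75516 / (0.119·0.75516 + 0.881·0.062001) = 0.089864/0.14449 = 0.6220.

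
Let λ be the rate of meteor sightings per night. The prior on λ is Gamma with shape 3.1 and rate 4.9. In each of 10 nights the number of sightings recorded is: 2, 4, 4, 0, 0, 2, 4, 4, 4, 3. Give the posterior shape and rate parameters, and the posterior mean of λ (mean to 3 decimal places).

Total count ∑xᵢ = 27 over n = 10 nights.
Gamma is conjugate to the Poisson likelihood: posterior is Gamma(shape = 3.1+27 = 30.1, rate = 4.9+10 = 14.9).
E[λ | data] = 30.1/14.9 = 2.020.

Posterior: Gamma(shape=30.1, rate=14.9); mean ≈ 2.020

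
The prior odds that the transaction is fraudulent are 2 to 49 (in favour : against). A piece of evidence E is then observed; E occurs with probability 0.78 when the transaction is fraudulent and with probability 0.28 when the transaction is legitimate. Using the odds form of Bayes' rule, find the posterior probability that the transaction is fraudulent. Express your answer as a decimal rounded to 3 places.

Prior odds = 2/49 = 0.040816. In log-odds, ln(0.040816) = -3.1987.
Add log likelihood ratio: ln(2.7857) = 1.0245.
Posterior log-odds = -2.1742, so posterior odds = exp(-2.1742) = 0.11370. Converting, P(H|E) = 0.11370/1.1137 = 0.102.

Posterior probability ≈ 0.102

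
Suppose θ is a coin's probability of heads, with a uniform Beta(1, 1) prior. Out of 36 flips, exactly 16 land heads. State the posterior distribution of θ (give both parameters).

Posterior: Beta(17, 21)

The binomial likelihood is conjugate to the Beta prior: with 16 successes and 20 failures, the posterior is Beta(1+16, 1+20) = Beta(17, 21).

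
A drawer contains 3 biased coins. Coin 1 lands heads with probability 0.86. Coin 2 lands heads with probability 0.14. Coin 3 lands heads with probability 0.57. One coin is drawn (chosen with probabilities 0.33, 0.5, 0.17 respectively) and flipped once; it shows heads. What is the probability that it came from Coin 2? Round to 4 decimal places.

Posterior probability ≈ 0.1553

Tabulate prior·likelihood by source: [1] prior 0.33, lik 0.86, product 0.2838; [2] prior 0.5, lik 0.14, product 0.07000; [3] prior 0.17, lik 0.57, product 0.09690.
Normalizing constant = 0.45070; the posterior for Coin 2 is its product over the sum, 0.07000/0.45070 = 0.1553.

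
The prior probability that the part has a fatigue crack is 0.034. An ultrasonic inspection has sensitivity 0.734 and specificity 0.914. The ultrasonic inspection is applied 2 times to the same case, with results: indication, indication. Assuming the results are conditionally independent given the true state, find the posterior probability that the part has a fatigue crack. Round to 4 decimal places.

With H the event that the part has a fatigue crack, the joint likelihood of the observed sequence is P(data|H) = 0.734·0.734 = 0.53876 and P(data|¬H) = 0.086·0.086 = 0.0073960.
Bayes: P(H|data) = 0.034·0.53876 / (0.034·0.53876 + 0.966·0.0073960) = 0.018318/0.025462 = 0.7194.

Posterior P(H) ≈ 0.7194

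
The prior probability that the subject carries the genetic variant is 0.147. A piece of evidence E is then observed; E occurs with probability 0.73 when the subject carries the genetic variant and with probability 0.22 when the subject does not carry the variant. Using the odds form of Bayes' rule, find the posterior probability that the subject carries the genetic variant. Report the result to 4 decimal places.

Posterior probability ≈ 0.3638

Prior odds = 0.147/(1−0.147) = 0.17233. In log-odds, ln(0.17233) = -1.7583.
Add log likelihood ratio: ln(3.3182) = 1.1994.
Posterior log-odds = -0.55891, so posterior odds = exp(-0.55891) = 0.57183. Converting, P(H|E) = 0.57183/1.5718 = 0.3638.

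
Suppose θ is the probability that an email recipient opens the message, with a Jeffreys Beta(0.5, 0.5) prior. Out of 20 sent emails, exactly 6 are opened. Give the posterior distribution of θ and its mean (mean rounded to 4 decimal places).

Posterior: Beta(6.5, 14.5); mean ≈ 0.3095

Observing 6 successes and 14 failures updates Beta(0.5, 0.5) by adding the success and failure counts to the two shape parameters: α = 0.5+6 = 6.5, β = 0.5+14 = 14.5.
Posterior mean = α/(α+β) = 6.5/21 = 0.3095.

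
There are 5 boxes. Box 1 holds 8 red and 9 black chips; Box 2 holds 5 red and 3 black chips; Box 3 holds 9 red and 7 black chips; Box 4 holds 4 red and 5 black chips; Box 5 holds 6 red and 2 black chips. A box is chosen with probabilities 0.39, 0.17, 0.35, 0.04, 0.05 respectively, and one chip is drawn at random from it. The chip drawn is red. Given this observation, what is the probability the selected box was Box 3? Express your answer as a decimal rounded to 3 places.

Posterior probability ≈ 0.363

P(red|Box 1) = 0.4706; P(red|Box 2) = 0.625; P(red|Box 3) = 0.5625; P(red|Box 4) = 0.4444; P(red|Box 5) = 0.75.
Prior × likelihood for each source: 0.39·0.4706=0.1835, 0.17·0.625=0.1063, 0.35·0.5625=0.1969, 0.04·0.4444=0.01778, 0.05·0.75=0.03750. Summing gives P(red) = 0.54193.
P(Box 3 | red) = 0.1969 / 0.54193 = 0.363.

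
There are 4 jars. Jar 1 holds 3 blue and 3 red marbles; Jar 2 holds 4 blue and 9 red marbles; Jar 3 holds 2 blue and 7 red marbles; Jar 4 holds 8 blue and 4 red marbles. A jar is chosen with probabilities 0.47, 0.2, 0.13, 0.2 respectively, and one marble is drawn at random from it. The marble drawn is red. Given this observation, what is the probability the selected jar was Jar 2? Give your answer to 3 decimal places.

Posterior probability ≈ 0.256

P(red|Jar 1) = 0.5; P(red|Jar 2) = 0.6923; P(red|Jar 3) = 0.7778; P(red|Jar 4) = 0.3333.
Prior × likelihood for each source: 0.47·0.5=0.2350, 0.2·0.6923=0.1385, 0.13·0.7778=0.1011, 0.2·0.3333=0.06667. Summing gives P(red) = 0.54124.
P(Jar 2 | red) = 0.1385 / 0.54124 = 0.256.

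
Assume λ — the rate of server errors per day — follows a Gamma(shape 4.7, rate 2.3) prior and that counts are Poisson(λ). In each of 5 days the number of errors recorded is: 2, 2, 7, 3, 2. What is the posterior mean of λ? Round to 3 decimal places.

The Poisson likelihood adds the total count to the shape and the number of exposure periods to the rate. Here ∑xᵢ = 16 and n = 5, so shape 4.7→20.7 and rate 2.3→7.3.
Posterior mean = shape/rate = 20.7/7.3 = 2.836.

Posterior mean ≈ 2.836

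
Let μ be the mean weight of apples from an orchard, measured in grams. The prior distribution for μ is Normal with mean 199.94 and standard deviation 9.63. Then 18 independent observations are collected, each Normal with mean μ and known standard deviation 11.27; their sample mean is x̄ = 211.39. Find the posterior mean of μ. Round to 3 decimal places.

Prior precision 1/τ₀² = 1/9.63² = 0.0107832; data precision n/σ² = 18/11.27² = 0.141718.
Posterior precision = 0.0107832 + 0.141718 = 0.152501.
Posterior mean = (0.0107832·199.94 + 0.141718·211.39) / 0.152501 = 210.580.

Posterior mean ≈ 210.580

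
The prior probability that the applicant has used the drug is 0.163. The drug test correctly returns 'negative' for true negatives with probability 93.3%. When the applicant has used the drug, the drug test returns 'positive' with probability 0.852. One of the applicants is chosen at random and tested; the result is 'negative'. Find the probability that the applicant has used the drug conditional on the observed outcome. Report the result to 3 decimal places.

P(H | E) ≈ 0.030

Let H be the event that the applicant has used the drug. P(H) = 0.163, so P(¬H) = 0.837. With E the 'negative' result, P(E|H) = 0.148 and P(E|¬H) = 0.933.
P(E) = 0.148·0.163 + 0.933·0.837 = 0.024124 + 0.78092 = 0.80505.
By Bayes' theorem, P(H|E) = 0.024124 / 0.80505 = 0.030.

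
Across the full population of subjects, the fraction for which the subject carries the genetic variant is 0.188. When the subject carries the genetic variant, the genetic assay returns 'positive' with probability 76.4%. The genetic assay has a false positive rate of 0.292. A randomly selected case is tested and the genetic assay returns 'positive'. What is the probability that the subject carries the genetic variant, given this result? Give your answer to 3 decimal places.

Write H for 'the subject carries the genetic variant'. Prior odds H:¬H = 0.188/0.812 = 0.23153. For the 'positive' outcome, the likelihood ratio is 0.764/0.292 = 2.6164.
Posterior odds = 0.23153 × 2.6164 = 0.60578, so P(H|E) = 0.60578/(1+0.60578) = 0.377.

P(H | E) ≈ 0.377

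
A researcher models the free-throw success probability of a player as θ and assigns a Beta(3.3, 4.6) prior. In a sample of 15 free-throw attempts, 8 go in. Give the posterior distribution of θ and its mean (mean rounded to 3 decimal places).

Posterior: Beta(11.3, 11.6); mean ≈ 0.493

Observing 8 successes and 7 failures updates Beta(3.3, 4.6) by adding the success and failure counts to the two shape parameters: α = 3.3+8 = 11.3, β = 4.6+7 = 11.6.
E[θ | data] = 11.3/(11.3+11.6) = 0.493.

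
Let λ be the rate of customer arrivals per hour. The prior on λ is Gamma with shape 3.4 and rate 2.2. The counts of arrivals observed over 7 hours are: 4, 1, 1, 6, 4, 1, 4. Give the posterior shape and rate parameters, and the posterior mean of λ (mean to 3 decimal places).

Posterior: Gamma(shape=24.4, rate=9.2); mean ≈ 2.652

The Poisson likelihood adds the total count to the shape and the number of exposure periods to the rate. Here ∑xᵢ = 21 and n = 7, so shape 3.4→24.4 and rate 2.2→9.2.
E[λ | data] = 24.4/9.2 = 2.652.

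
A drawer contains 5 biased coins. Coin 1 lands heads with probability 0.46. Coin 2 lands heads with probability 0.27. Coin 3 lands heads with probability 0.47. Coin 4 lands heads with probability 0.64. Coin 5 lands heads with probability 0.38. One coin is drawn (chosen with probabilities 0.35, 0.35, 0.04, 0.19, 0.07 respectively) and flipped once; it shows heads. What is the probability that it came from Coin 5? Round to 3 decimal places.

Posterior probability ≈ 0.063

Tabulate prior·likelihood by source: [1] prior 0.35, lik 0.46, product 0.1610; [2] prior 0.35, lik 0.27, product 0.09450; [3] prior 0.04, lik 0.47, product 0.01880; [4] prior 0.19, lik 0.64, product 0.1216; [5] prior 0.07, lik 0.38, product 0.02660.
Normalizing constant = 0.42250; the posterior for Coin 5 is its product over the sum, 0.02660/0.42250 = 0.063.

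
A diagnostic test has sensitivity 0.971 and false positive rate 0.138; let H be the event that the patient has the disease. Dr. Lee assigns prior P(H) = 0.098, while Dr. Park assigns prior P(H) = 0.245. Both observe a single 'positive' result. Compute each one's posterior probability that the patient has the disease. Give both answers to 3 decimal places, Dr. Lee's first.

Dr. Lee: 0.433; Dr. Park: 0.695

The likelihood ratio for a 'positive' result is 0.971/0.138 = 7.0362.
Dr. Lee: prior odds 0.098/0.902 = 0.10865; posterior odds 0.76447; posterior probability 0.433.
Dr. Park: prior odds 0.245/0.755 = 0.32450; posterior odds 2.2833; posterior probability 0.695.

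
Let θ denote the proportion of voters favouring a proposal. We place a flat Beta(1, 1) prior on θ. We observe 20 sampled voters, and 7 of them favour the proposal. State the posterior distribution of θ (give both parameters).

Posterior: Beta(8, 14)

The binomial likelihood is conjugate to the Beta prior: with 7 successes and 13 failures, the posterior is Beta(1+7, 1+13) = Beta(8, 14).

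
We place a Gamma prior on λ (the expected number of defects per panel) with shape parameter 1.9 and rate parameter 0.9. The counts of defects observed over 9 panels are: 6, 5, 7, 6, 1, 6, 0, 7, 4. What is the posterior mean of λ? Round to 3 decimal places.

Posterior mean ≈ 4.434

The Poisson likelihood adds the total count to the shape and the number of exposure periods to the rate. Here ∑xᵢ = 42 and n = 9, so shape 1.9→43.9 and rate 0.9→9.9.
Posterior mean = shape/rate = 43.9/9.9 = 4.434.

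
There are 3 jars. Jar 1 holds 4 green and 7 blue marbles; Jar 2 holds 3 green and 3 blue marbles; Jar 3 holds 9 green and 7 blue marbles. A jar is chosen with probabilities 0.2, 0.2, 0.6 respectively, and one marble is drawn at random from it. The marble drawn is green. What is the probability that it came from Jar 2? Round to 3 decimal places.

Posterior probability ≈ 0.196

P(green|Jar 1) = 0.3636; P(green|Jar 2) = 0.5; P(green|Jar 3) = 0.5625.
Prior × likelihood for each source: 0.2·0.3636=0.07273, 0.2·0.5=0.1000, 0.6·0.5625=0.3375. Summing gives P(green) = 0.51023.
P(Jar 2 | green) = 0.1000 / 0.51023 = 0.196.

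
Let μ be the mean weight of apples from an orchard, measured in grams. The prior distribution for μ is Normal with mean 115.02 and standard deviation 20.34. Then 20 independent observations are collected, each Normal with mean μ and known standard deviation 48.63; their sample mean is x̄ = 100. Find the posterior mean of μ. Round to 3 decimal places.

Posterior mean ≈ 103.339

Prior precision 1/τ₀² = 1/20.34² = 0.00241712; data precision n/σ² = 20/48.63² = 0.00845710.
Posterior precision = 0.00241712 + 0.00845710 = 0.0108742.
Posterior mean = (0.00241712·115.02 + 0.00845710·100) / 0.0108742 = 103.339.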